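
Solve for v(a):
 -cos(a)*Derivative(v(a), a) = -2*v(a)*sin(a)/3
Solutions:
 v(a) = C1/cos(a)^(2/3)


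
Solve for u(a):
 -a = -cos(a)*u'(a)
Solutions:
 u(a) = C1 + Integral(a/cos(a), a)


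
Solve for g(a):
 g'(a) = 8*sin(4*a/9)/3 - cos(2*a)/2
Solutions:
 g(a) = C1 - sin(2*a)/4 - 6*cos(4*a/9)


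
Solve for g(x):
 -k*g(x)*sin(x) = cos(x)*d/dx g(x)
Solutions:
 g(x) = C1*exp(k*log(cos(x)))


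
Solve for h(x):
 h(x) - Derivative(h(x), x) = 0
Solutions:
 h(x) = C1*exp(x)


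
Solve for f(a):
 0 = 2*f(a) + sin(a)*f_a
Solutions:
 f(a) = C1*(cos(a) + 1)/(cos(a) - 1)


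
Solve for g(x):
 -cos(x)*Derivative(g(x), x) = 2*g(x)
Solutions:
 g(x) = C1*(sin(x) - 1)/(sin(x) + 1)


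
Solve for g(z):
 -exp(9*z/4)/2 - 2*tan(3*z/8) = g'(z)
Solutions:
 g(z) = C1 - 2*exp(9*z/4)/9 + 16*log(cos(3*z/8))/3


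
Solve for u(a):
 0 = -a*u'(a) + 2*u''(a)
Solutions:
 u(a) = C1 + C2*erfi(a/2)


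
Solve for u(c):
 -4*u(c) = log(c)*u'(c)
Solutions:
 u(c) = C1*exp(-4*li(c))


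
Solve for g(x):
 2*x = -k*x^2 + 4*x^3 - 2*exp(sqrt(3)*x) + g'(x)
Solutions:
 g(x) = C1 + k*x^3/3 - x^4 + x^2 + 2*sqrt(3)*exp(sqrt(3)*x)/3


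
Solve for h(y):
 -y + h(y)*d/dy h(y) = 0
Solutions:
 h(y) = -sqrt(C1 + y^2)
 h(y) = sqrt(C1 + y^2)


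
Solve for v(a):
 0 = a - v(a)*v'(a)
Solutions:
 v(a) = -sqrt(C1 + a^2)
 v(a) = sqrt(C1 + a^2)


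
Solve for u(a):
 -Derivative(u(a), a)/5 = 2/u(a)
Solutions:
 u(a) = -sqrt(C1 - 20*a)
 u(a) = sqrt(C1 - 20*a)


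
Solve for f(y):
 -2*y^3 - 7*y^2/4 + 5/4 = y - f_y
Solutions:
 f(y) = C1 + y^4/2 + 7*y^3/12 + y^2/2 - 5*y/4


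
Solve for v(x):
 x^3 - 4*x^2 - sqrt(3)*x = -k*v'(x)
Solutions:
 v(x) = C1 - x^4/(4*k) + 4*x^3/(3*k) + sqrt(3)*x^2/(2*k)


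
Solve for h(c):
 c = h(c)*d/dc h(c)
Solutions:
 h(c) = -sqrt(C1 + c^2)
 h(c) = sqrt(C1 + c^2)


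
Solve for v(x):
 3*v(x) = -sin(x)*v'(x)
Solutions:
 v(x) = C1*(cos(x) + 1)^(3/2)/(cos(x) - 1)^(3/2)


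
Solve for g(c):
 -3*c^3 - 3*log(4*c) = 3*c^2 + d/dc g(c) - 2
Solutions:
 g(c) = C1 - 3*c^4/4 - c^3 - 3*c*log(c) - c*log(64) + 5*c


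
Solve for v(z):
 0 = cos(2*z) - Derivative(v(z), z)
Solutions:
 v(z) = C1 + sin(2*z)/2


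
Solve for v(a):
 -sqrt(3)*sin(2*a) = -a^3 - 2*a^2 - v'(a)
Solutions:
 v(a) = C1 - a^4/4 - 2*a^3/3 - sqrt(3)*cos(2*a)/2


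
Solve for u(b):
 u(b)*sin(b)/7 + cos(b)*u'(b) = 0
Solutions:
 u(b) = C1*cos(b)^(1/7)


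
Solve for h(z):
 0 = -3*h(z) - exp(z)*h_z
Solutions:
 h(z) = C1*exp(3*exp(-z))


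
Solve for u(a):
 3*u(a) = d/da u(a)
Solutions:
 u(a) = C1*exp(3*a)


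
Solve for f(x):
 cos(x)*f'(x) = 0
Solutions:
 f(x) = C1


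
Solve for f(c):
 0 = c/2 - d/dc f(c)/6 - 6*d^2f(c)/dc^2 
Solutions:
 f(c) = C1 + C2*exp(-c/36) + 3*c^2/2 - 108*c


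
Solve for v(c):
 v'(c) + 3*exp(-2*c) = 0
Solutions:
 v(c) = C1 + 3*exp(-2*c)/2


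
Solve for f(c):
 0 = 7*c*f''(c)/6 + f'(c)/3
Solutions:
 f(c) = C1 + C2*c^(5/7)


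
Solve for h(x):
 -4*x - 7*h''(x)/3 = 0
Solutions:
 h(x) = C1 + C2*x - 2*x^3/7


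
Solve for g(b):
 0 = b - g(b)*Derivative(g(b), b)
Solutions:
 g(b) = -sqrt(C1 + b^2)
 g(b) = sqrt(C1 + b^2)


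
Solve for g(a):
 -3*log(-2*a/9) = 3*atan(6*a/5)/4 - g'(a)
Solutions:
 g(a) = C1 + 3*a*log(-a) + 3*a*atan(6*a/5)/4 - 6*a*log(3) - 3*a + 3*a*log(2) - 5*log(36*a^2 + 25)/16


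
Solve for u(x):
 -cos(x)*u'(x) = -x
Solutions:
 u(x) = C1 + Integral(x/cos(x), x)


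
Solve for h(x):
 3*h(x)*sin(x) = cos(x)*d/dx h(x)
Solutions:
 h(x) = C1/cos(x)^3


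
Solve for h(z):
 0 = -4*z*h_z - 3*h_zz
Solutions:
 h(z) = C1 + C2*erf(sqrt(6)*z/3)


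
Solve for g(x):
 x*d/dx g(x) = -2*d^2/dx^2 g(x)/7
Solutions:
 g(x) = C1 + C2*erf(sqrt(7)*x/2)


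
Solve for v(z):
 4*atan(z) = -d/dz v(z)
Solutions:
 v(z) = C1 - 4*z*atan(z) + 2*log(z^2 + 1)


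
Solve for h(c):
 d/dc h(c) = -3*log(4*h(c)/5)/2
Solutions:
 2*Integral(1/(log(_y) - log(5) + 2*log(2)), (_y, h(c)))/3 = C1 - c


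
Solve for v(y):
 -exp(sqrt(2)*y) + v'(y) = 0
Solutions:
 v(y) = C1 + sqrt(2)*exp(sqrt(2)*y)/2


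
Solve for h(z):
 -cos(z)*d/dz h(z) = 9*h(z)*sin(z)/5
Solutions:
 h(z) = C1*cos(z)^(9/5)


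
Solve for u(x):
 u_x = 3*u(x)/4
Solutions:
 u(x) = C1*exp(3*x/4)


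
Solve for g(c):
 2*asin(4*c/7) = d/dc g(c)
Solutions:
 g(c) = C1 + 2*c*asin(4*c/7) + sqrt(49 - 16*c^2)/2


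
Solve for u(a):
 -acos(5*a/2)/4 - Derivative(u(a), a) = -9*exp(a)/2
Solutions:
 u(a) = C1 - a*acos(5*a/2)/4 + sqrt(4 - 25*a^2)/20 + 9*exp(a)/2


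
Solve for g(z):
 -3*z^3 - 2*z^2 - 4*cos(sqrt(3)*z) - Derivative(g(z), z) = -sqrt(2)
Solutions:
 g(z) = C1 - 3*z^4/4 - 2*z^3/3 + sqrt(2)*z - 4*sqrt(3)*sin(sqrt(3)*z)/3


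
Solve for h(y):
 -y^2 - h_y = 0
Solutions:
 h(y) = C1 - y^3/3


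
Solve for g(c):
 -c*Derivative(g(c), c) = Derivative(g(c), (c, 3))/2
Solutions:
 g(c) = C1 + Integral(C2*airyai(-2^(1/3)*c) + C3*airybi(-2^(1/3)*c), c)


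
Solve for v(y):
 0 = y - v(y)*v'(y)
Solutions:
 v(y) = -sqrt(C1 + y^2)
 v(y) = sqrt(C1 + y^2)


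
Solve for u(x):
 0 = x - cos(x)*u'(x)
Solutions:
 u(x) = C1 + Integral(x/cos(x), x)


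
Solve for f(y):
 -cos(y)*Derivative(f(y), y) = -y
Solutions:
 f(y) = C1 + Integral(y/cos(y), y)


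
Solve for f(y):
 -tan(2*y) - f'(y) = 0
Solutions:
 f(y) = C1 + log(cos(2*y))/2


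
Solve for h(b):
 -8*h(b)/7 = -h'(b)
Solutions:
 h(b) = C1*exp(8*b/7)


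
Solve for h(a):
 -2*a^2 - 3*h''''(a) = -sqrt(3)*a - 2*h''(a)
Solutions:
 h(a) = C1 + C2*a + C3*exp(-sqrt(6)*a/3) + C4*exp(sqrt(6)*a/3) + a^4/12 - sqrt(3)*a^3/12 + 3*a^2/2


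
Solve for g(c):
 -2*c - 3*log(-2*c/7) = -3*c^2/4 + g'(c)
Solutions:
 g(c) = C1 + c^3/4 - c^2 - 3*c*log(-c) + 3*c*(-log(2) + 1 + log(7))


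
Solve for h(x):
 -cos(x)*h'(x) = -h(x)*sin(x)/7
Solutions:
 h(x) = C1/cos(x)^(1/7)


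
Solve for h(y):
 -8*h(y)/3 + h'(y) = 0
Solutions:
 h(y) = C1*exp(8*y/3)


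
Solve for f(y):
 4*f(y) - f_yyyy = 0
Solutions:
 f(y) = C1*exp(-sqrt(2)*y) + C2*exp(sqrt(2)*y) + C3*sin(sqrt(2)*y) + C4*cos(sqrt(2)*y)


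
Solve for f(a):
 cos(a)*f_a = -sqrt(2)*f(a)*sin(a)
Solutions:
 f(a) = C1*cos(a)^(sqrt(2))


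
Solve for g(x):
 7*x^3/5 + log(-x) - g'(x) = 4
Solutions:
 g(x) = C1 + 7*x^4/20 + x*log(-x) - 5*x


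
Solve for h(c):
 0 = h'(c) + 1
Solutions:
 h(c) = C1 - c


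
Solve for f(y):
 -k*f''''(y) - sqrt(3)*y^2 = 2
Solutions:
 f(y) = C1 + C2*y + C3*y^2 + C4*y^3 - sqrt(3)*y^6/(360*k) - y^4/(12*k)


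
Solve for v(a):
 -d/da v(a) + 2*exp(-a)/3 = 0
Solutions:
 v(a) = C1 - 2*exp(-a)/3


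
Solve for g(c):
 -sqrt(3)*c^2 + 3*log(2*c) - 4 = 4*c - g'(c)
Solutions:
 g(c) = C1 + sqrt(3)*c^3/3 + 2*c^2 - 3*c*log(c) - c*log(8) + 7*c


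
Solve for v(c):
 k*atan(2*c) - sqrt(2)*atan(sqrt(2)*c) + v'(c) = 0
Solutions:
 v(c) = C1 - k*(c*atan(2*c) - log(4*c^2 + 1)/4) + sqrt(2)*(c*atan(sqrt(2)*c) - sqrt(2)*log(2*c^2 + 1)/4)


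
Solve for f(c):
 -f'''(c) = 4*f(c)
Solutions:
 f(c) = C3*exp(-2^(2/3)*c) + (C1*sin(2^(2/3)*sqrt(3)*c/2) + C2*cos(2^(2/3)*sqrt(3)*c/2))*exp(2^(2/3)*c/2)


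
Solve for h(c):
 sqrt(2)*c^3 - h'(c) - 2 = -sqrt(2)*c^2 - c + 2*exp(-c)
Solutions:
 h(c) = C1 + sqrt(2)*c^4/4 + sqrt(2)*c^3/3 + c^2/2 - 2*c + 2*exp(-c)


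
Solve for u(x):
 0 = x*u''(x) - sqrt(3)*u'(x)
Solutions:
 u(x) = C1 + C2*x^(1 + sqrt(3))


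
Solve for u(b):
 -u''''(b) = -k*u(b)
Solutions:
 u(b) = C1*exp(-b*k^(1/4)) + C2*exp(b*k^(1/4)) + C3*exp(-I*b*k^(1/4)) + C4*exp(I*b*k^(1/4))


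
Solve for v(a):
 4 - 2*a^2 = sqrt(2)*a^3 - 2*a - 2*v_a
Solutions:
 v(a) = C1 + sqrt(2)*a^4/8 + a^3/3 - a^2/2 - 2*a


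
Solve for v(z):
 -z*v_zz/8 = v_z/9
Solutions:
 v(z) = C1 + C2*z^(1/9)


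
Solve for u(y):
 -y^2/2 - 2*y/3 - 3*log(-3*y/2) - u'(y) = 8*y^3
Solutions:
 u(y) = C1 - 2*y^4 - y^3/6 - y^2/3 - 3*y*log(-y) + 3*y*(-log(3) + log(2) + 1)


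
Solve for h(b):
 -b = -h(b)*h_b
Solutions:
 h(b) = -sqrt(C1 + b^2)
 h(b) = sqrt(C1 + b^2)


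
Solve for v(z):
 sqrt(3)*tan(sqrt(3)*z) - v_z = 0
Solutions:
 v(z) = C1 - log(cos(sqrt(3)*z))


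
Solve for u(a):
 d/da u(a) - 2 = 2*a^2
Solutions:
 u(a) = C1 + 2*a^3/3 + 2*a


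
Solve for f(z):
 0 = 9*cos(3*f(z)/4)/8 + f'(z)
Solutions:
 9*z/8 - 2*log(sin(3*f(z)/4) - 1)/3 + 2*log(sin(3*f(z)/4) + 1)/3 = C1


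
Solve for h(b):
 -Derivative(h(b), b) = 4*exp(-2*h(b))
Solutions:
 h(b) = log(-sqrt(C1 - 8*b))
 h(b) = log(C1 - 8*b)/2


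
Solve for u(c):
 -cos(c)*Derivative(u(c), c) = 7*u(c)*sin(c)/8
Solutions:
 u(c) = C1*cos(c)^(7/8)


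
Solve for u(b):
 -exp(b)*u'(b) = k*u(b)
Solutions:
 u(b) = C1*exp(k*exp(-b))


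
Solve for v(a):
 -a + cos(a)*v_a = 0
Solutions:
 v(a) = C1 + Integral(a/cos(a), a)


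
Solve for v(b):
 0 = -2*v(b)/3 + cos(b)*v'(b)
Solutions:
 v(b) = C1*(sin(b) + 1)^(1/3)/(sin(b) - 1)^(1/3)


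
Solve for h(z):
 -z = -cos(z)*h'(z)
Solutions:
 h(z) = C1 + Integral(z/cos(z), z)


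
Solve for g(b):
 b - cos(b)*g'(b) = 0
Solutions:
 g(b) = C1 + Integral(b/cos(b), b)


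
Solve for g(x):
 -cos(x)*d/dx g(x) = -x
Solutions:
 g(x) = C1 + Integral(x/cos(x), x)


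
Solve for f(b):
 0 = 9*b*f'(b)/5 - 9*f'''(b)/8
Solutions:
 f(b) = C1 + Integral(C2*airyai(2*5^(2/3)*b/5) + C3*airybi(2*5^(2/3)*b/5), b)


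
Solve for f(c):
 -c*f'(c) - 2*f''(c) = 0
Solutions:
 f(c) = C1 + C2*erf(c/2)


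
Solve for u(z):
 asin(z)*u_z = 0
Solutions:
 u(z) = C1


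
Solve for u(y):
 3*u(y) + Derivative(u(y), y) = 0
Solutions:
 u(y) = C1*exp(-3*y)


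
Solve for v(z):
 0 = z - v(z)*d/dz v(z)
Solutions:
 v(z) = -sqrt(C1 + z^2)
 v(z) = sqrt(C1 + z^2)


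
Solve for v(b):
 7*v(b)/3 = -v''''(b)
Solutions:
 v(b) = (C1*sin(sqrt(2)*3^(3/4)*7^(1/4)*b/6) + C2*cos(sqrt(2)*3^(3/4)*7^(1/4)*b/6))*exp(-sqrt(2)*3^(3/4)*7^(1/4)*b/6) + (C3*sin(sqrt(2)*3^(3/4)*7^(1/4)*b/6) + C4*cos(sqrt(2)*3^(3/4)*7^(1/4)*b/6))*exp(sqrt(2)*3^(3/4)*7^(1/4)*b/6)


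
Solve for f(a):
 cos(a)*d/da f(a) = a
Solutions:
 f(a) = C1 + Integral(a/cos(a), a)


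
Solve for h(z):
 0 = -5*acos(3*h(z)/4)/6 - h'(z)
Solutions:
 Integral(1/acos(3*_y/4), (_y, h(z))) = C1 - 5*z/6


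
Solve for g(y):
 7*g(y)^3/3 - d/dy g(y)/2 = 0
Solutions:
 g(y) = -sqrt(6)*sqrt(-1/(C1 + 14*y))/2
 g(y) = sqrt(6)*sqrt(-1/(C1 + 14*y))/2


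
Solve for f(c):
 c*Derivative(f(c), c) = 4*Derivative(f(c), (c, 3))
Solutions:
 f(c) = C1 + Integral(C2*airyai(2^(1/3)*c/2) + C3*airybi(2^(1/3)*c/2), c)


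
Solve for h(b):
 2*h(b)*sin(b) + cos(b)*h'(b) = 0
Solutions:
 h(b) = C1*cos(b)^2


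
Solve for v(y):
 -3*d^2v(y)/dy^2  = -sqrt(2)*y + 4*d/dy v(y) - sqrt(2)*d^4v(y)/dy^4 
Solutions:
 v(y) = C1 + C2*exp(-y*(sqrt(2)/(sqrt(2 - sqrt(2)/4) + sqrt(2))^(1/3) + 2*(sqrt(2 - sqrt(2)/4) + sqrt(2))^(1/3))/4)*sin(y*(-sqrt(6)/(sqrt(2 - sqrt(2)/4) + sqrt(2))^(1/3) + 2*sqrt(3)*(sqrt(2 - sqrt(2)/4) + sqrt(2))^(1/3))/4) + C3*exp(-y*(sqrt(2)/(sqrt(2 - sqrt(2)/4) + sqrt(2))^(1/3) + 2*(sqrt(2 - sqrt(2)/4) + sqrt(2))^(1/3))/4)*cos(y*(-sqrt(6)/(sqrt(2 - sqrt(2)/4) + sqrt(2))^(1/3) + 2*sqrt(3)*(sqrt(2 - sqrt(2)/4) + sqrt(2))^(1/3))/4) + C4*exp(y*(sqrt(2)/(2*(sqrt(2 - sqrt(2)/4) + sqrt(2))^(1/3)) + (sqrt(2 - sqrt(2)/4) + sqrt(2))^(1/3))) + sqrt(2)*y^2/8 - 3*sqrt(2)*y/16


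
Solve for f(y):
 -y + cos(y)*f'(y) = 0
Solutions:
 f(y) = C1 + Integral(y/cos(y), y)


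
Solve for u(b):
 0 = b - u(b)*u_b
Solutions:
 u(b) = -sqrt(C1 + b^2)
 u(b) = sqrt(C1 + b^2)


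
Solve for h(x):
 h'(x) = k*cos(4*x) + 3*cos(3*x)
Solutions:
 h(x) = C1 + k*sin(4*x)/4 + sin(3*x)


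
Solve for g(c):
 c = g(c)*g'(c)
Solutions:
 g(c) = -sqrt(C1 + c^2)
 g(c) = sqrt(C1 + c^2)


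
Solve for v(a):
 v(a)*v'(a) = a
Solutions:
 v(a) = -sqrt(C1 + a^2)
 v(a) = sqrt(C1 + a^2)


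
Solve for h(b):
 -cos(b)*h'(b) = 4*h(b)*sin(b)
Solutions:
 h(b) = C1*cos(b)^4


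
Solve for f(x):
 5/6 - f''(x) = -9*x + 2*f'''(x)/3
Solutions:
 f(x) = C1 + C2*x + C3*exp(-3*x/2) + 3*x^3/2 - 31*x^2/12


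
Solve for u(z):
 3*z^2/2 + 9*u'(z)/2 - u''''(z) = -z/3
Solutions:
 u(z) = C1 + C4*exp(6^(2/3)*z/2) - z^3/9 - z^2/27 + (C2*sin(3*2^(2/3)*3^(1/6)*z/4) + C3*cos(3*2^(2/3)*3^(1/6)*z/4))*exp(-6^(2/3)*z/4)


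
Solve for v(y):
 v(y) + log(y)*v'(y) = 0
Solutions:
 v(y) = C1*exp(-li(y))


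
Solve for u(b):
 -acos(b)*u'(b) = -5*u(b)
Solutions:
 u(b) = C1*exp(5*Integral(1/acos(b), b))


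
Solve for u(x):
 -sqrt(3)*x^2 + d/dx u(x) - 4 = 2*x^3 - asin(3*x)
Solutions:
 u(x) = C1 + x^4/2 + sqrt(3)*x^3/3 - x*asin(3*x) + 4*x - sqrt(1 - 9*x^2)/3


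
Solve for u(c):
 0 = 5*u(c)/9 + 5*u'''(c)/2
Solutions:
 u(c) = C3*exp(-6^(1/3)*c/3) + (C1*sin(2^(1/3)*3^(5/6)*c/6) + C2*cos(2^(1/3)*3^(5/6)*c/6))*exp(6^(1/3)*c/6)


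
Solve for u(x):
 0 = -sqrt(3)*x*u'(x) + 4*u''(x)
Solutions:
 u(x) = C1 + C2*erfi(sqrt(2)*3^(1/4)*x/4)


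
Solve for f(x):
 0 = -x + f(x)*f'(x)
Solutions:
 f(x) = -sqrt(C1 + x^2)
 f(x) = sqrt(C1 + x^2)


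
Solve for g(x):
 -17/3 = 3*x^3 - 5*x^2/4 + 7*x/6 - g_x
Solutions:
 g(x) = C1 + 3*x^4/4 - 5*x^3/12 + 7*x^2/12 + 17*x/3


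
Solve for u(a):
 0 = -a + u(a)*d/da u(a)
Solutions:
 u(a) = -sqrt(C1 + a^2)
 u(a) = sqrt(C1 + a^2)


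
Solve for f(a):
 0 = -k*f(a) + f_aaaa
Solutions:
 f(a) = C1*exp(-a*k^(1/4)) + C2*exp(a*k^(1/4)) + C3*exp(-I*a*k^(1/4)) + C4*exp(I*a*k^(1/4))


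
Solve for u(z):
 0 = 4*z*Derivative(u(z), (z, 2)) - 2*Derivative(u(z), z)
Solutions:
 u(z) = C1 + C2*z^(3/2)


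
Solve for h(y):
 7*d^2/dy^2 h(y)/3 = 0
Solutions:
 h(y) = C1 + C2*y


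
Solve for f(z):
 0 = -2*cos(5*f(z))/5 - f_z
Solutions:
 f(z) = -asin((C1 + exp(4*z))/(C1 - exp(4*z)))/5 + pi/5
 f(z) = asin((C1 + exp(4*z))/(C1 - exp(4*z)))/5


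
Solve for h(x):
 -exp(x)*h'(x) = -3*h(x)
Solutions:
 h(x) = C1*exp(-3*exp(-x))


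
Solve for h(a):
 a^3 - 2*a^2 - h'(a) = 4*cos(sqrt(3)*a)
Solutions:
 h(a) = C1 + a^4/4 - 2*a^3/3 - 4*sqrt(3)*sin(sqrt(3)*a)/3


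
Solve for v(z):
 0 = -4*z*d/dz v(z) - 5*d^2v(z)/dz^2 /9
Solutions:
 v(z) = C1 + C2*erf(3*sqrt(10)*z/5)


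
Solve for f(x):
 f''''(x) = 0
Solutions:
 f(x) = C1 + C2*x + C3*x^2 + C4*x^3


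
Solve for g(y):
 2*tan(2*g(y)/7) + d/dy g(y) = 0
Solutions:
 g(y) = -7*asin(C1*exp(-4*y/7))/2 + 7*pi/2
 g(y) = 7*asin(C1*exp(-4*y/7))/2


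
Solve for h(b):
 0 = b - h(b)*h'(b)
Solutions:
 h(b) = -sqrt(C1 + b^2)
 h(b) = sqrt(C1 + b^2)


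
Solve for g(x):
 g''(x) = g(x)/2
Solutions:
 g(x) = C1*exp(-sqrt(2)*x/2) + C2*exp(sqrt(2)*x/2)


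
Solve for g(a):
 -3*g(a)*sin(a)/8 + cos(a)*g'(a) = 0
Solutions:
 g(a) = C1/cos(a)^(3/8)


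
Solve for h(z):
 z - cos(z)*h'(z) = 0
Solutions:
 h(z) = C1 + Integral(z/cos(z), z)


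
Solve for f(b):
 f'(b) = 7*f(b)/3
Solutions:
 f(b) = C1*exp(7*b/3)


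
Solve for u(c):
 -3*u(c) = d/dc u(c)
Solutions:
 u(c) = C1*exp(-3*c)


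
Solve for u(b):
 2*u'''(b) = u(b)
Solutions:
 u(b) = C3*exp(2^(2/3)*b/2) + (C1*sin(2^(2/3)*sqrt(3)*b/4) + C2*cos(2^(2/3)*sqrt(3)*b/4))*exp(-2^(2/3)*b/4)


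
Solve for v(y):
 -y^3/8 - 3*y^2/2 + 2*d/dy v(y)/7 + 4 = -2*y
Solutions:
 v(y) = C1 + 7*y^4/64 + 7*y^3/4 - 7*y^2/2 - 14*y


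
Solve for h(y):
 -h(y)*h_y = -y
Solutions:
 h(y) = -sqrt(C1 + y^2)
 h(y) = sqrt(C1 + y^2)


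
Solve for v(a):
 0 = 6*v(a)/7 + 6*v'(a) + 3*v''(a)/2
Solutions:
 v(a) = C1*exp(2*a*(-1 + sqrt(42)/7)) + C2*exp(-2*a*(sqrt(42)/7 + 1))


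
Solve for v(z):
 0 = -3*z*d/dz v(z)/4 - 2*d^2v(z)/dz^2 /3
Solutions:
 v(z) = C1 + C2*erf(3*z/4)


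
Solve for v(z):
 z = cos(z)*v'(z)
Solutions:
 v(z) = C1 + Integral(z/cos(z), z)


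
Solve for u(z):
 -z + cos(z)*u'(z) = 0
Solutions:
 u(z) = C1 + Integral(z/cos(z), z)


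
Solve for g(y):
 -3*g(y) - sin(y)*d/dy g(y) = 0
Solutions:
 g(y) = C1*(cos(y) + 1)^(3/2)/(cos(y) - 1)^(3/2)


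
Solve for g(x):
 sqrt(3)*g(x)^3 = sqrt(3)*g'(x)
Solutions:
 g(x) = -sqrt(2)*sqrt(-1/(C1 + x))/2
 g(x) = sqrt(2)*sqrt(-1/(C1 + x))/2


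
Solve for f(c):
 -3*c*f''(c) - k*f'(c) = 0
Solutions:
 f(c) = C1 + c^(1 - re(k)/3)*(C2*sin(log(c)*Abs(im(k))/3) + C3*cos(log(c)*im(k)/3))


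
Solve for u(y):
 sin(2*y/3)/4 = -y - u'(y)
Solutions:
 u(y) = C1 - y^2/2 + 3*cos(2*y/3)/8


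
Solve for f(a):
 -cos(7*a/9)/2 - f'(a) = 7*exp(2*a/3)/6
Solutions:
 f(a) = C1 - 7*exp(2*a/3)/4 - 9*sin(7*a/9)/14


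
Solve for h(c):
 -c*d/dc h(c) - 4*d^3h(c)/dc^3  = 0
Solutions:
 h(c) = C1 + Integral(C2*airyai(-2^(1/3)*c/2) + C3*airybi(-2^(1/3)*c/2), c)


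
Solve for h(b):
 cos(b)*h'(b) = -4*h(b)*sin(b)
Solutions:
 h(b) = C1*cos(b)^4


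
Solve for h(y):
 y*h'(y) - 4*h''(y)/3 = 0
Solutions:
 h(y) = C1 + C2*erfi(sqrt(6)*y/4)


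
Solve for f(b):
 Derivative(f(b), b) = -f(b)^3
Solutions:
 f(b) = -sqrt(2)*sqrt(-1/(C1 - b))/2
 f(b) = sqrt(2)*sqrt(-1/(C1 - b))/2


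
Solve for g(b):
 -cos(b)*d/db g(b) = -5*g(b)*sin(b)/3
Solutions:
 g(b) = C1/cos(b)^(5/3)


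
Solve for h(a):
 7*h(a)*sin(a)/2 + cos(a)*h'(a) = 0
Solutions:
 h(a) = C1*cos(a)^(7/2)


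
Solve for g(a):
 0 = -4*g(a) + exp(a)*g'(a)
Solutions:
 g(a) = C1*exp(-4*exp(-a))


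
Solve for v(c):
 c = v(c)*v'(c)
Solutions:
 v(c) = -sqrt(C1 + c^2)
 v(c) = sqrt(C1 + c^2)


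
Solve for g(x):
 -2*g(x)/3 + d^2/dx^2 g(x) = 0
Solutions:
 g(x) = C1*exp(-sqrt(6)*x/3) + C2*exp(sqrt(6)*x/3)


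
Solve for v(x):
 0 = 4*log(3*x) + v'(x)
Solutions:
 v(x) = C1 - 4*x*log(x) - x*log(81) + 4*x


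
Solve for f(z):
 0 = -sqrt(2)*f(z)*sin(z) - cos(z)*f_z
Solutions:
 f(z) = C1*cos(z)^(sqrt(2))


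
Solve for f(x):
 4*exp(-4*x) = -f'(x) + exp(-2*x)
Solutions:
 f(x) = C1 - exp(-2*x)/2 + exp(-4*x)


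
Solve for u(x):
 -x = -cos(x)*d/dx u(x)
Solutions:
 u(x) = C1 + Integral(x/cos(x), x)


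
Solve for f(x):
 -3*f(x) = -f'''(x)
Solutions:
 f(x) = C3*exp(3^(1/3)*x) + (C1*sin(3^(5/6)*x/2) + C2*cos(3^(5/6)*x/2))*exp(-3^(1/3)*x/2)


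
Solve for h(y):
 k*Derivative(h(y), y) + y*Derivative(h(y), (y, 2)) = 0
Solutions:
 h(y) = C1 + y^(1 - re(k))*(C2*sin(log(y)*Abs(im(k))) + C3*cos(log(y)*im(k)))


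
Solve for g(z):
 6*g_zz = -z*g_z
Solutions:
 g(z) = C1 + C2*erf(sqrt(3)*z/6)


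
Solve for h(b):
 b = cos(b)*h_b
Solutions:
 h(b) = C1 + Integral(b/cos(b), b)


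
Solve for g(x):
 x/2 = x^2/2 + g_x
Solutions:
 g(x) = C1 - x^3/6 + x^2/4


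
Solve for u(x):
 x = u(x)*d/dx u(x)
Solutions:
 u(x) = -sqrt(C1 + x^2)
 u(x) = sqrt(C1 + x^2)


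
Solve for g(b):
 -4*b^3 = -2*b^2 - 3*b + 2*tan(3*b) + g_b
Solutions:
 g(b) = C1 - b^4 + 2*b^3/3 + 3*b^2/2 + 2*log(cos(3*b))/3


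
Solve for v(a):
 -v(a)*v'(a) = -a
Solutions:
 v(a) = -sqrt(C1 + a^2)
 v(a) = sqrt(C1 + a^2)


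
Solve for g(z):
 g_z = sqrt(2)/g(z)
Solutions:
 g(z) = -sqrt(C1 + 2*sqrt(2)*z)
 g(z) = sqrt(C1 + 2*sqrt(2)*z)


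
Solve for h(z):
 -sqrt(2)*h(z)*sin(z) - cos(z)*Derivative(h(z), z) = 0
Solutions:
 h(z) = C1*cos(z)^(sqrt(2))


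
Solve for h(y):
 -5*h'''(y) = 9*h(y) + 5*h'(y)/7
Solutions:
 h(y) = C1*exp(y*(-10*3^(2/3)*490^(1/3)/(3969 + sqrt(15755061))^(1/3) + 2100^(1/3)*(3969 + sqrt(15755061))^(1/3))/420)*sin(3^(1/6)*y*(30*490^(1/3)/(3969 + sqrt(15755061))^(1/3) + 3^(2/3)*700^(1/3)*(3969 + sqrt(15755061))^(1/3))/420) + C2*exp(y*(-10*3^(2/3)*490^(1/3)/(3969 + sqrt(15755061))^(1/3) + 2100^(1/3)*(3969 + sqrt(15755061))^(1/3))/420)*cos(3^(1/6)*y*(30*490^(1/3)/(3969 + sqrt(15755061))^(1/3) + 3^(2/3)*700^(1/3)*(3969 + sqrt(15755061))^(1/3))/420) + C3*exp(-y*(-10*3^(2/3)*490^(1/3)/(3969 + sqrt(15755061))^(1/3) + 2100^(1/3)*(3969 + sqrt(15755061))^(1/3))/210)


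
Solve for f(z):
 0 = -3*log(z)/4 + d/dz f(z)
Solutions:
 f(z) = C1 + 3*z*log(z)/4 - 3*z/4


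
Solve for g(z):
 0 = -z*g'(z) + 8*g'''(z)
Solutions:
 g(z) = C1 + Integral(C2*airyai(z/2) + C3*airybi(z/2), z)


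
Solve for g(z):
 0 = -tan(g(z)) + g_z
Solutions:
 g(z) = pi - asin(C1*exp(z))
 g(z) = asin(C1*exp(z))


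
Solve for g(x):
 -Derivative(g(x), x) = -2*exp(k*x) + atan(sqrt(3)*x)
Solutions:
 g(x) = C1 - x*atan(sqrt(3)*x) + 2*Piecewise((exp(k*x)/k, Ne(k, 0)), (x, True)) + sqrt(3)*log(3*x^2 + 1)/6


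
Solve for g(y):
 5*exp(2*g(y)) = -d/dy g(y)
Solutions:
 g(y) = log(-sqrt(-1/(C1 - 5*y))) - log(2)/2
 g(y) = log(-1/(C1 - 5*y))/2 - log(2)/2


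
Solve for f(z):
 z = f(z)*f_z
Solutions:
 f(z) = -sqrt(C1 + z^2)
 f(z) = sqrt(C1 + z^2)


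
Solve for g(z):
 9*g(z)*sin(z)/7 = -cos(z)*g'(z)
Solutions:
 g(z) = C1*cos(z)^(9/7)


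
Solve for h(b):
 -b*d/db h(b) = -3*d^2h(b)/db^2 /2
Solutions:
 h(b) = C1 + C2*erfi(sqrt(3)*b/3)


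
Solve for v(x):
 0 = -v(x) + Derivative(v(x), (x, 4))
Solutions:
 v(x) = C1*exp(-x) + C2*exp(x) + C3*sin(x) + C4*cos(x)


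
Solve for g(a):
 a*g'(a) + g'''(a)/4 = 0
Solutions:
 g(a) = C1 + Integral(C2*airyai(-2^(2/3)*a) + C3*airybi(-2^(2/3)*a), a)


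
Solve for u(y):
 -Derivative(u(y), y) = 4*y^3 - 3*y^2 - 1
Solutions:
 u(y) = C1 - y^4 + y^3 + y


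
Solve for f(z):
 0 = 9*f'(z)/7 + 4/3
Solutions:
 f(z) = C1 - 28*z/27


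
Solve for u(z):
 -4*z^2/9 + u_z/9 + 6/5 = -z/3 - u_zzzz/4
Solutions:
 u(z) = C1 + C4*exp(-2^(2/3)*3^(1/3)*z/3) + 4*z^3/3 - 3*z^2/2 - 54*z/5 + (C2*sin(2^(2/3)*3^(5/6)*z/6) + C3*cos(2^(2/3)*3^(5/6)*z/6))*exp(2^(2/3)*3^(1/3)*z/6)


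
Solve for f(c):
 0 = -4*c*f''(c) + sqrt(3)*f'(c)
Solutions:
 f(c) = C1 + C2*c^(sqrt(3)/4 + 1)


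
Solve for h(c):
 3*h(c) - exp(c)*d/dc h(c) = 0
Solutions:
 h(c) = C1*exp(-3*exp(-c))


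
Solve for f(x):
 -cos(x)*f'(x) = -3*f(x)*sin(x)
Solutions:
 f(x) = C1/cos(x)^3


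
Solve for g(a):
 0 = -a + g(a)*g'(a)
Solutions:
 g(a) = -sqrt(C1 + a^2)
 g(a) = sqrt(C1 + a^2)


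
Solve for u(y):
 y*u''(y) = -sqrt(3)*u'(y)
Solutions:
 u(y) = C1 + C2*y^(1 - sqrt(3))


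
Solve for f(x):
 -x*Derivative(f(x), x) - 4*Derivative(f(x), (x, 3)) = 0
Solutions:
 f(x) = C1 + Integral(C2*airyai(-2^(1/3)*x/2) + C3*airybi(-2^(1/3)*x/2), x)


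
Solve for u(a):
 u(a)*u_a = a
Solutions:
 u(a) = -sqrt(C1 + a^2)
 u(a) = sqrt(C1 + a^2)


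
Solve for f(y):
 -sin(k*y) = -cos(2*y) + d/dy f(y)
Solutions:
 f(y) = C1 + sin(2*y)/2 + cos(k*y)/k


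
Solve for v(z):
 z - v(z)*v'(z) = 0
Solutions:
 v(z) = -sqrt(C1 + z^2)
 v(z) = sqrt(C1 + z^2)


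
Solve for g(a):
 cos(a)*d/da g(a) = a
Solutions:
 g(a) = C1 + Integral(a/cos(a), a)


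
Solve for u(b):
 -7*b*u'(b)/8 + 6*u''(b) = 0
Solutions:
 u(b) = C1 + C2*erfi(sqrt(42)*b/24)


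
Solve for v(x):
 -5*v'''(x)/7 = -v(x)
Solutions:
 v(x) = C3*exp(5^(2/3)*7^(1/3)*x/5) + (C1*sin(sqrt(3)*5^(2/3)*7^(1/3)*x/10) + C2*cos(sqrt(3)*5^(2/3)*7^(1/3)*x/10))*exp(-5^(2/3)*7^(1/3)*x/10)


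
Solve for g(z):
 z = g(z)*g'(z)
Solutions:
 g(z) = -sqrt(C1 + z^2)
 g(z) = sqrt(C1 + z^2)


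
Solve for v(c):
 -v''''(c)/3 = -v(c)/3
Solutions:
 v(c) = C1*exp(-c) + C2*exp(c) + C3*sin(c) + C4*cos(c)


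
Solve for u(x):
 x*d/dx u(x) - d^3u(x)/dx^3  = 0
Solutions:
 u(x) = C1 + Integral(C2*airyai(x) + C3*airybi(x), x)


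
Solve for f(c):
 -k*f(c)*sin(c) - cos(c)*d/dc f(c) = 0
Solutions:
 f(c) = C1*exp(k*log(cos(c)))


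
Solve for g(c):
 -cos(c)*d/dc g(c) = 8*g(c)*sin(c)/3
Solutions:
 g(c) = C1*cos(c)^(8/3)


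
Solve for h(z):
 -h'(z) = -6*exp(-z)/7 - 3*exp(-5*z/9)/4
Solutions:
 h(z) = C1 - 6*exp(-z)/7 - 27*exp(-5*z/9)/20


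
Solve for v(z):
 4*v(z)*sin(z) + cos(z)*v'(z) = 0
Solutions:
 v(z) = C1*cos(z)^4


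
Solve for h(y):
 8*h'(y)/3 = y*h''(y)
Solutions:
 h(y) = C1 + C2*y^(11/3)


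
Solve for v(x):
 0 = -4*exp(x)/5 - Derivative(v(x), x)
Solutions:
 v(x) = C1 - 4*exp(x)/5


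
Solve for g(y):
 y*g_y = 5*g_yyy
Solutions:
 g(y) = C1 + Integral(C2*airyai(5^(2/3)*y/5) + C3*airybi(5^(2/3)*y/5), y)


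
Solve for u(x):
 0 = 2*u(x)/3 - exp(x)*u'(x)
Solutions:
 u(x) = C1*exp(-2*exp(-x)/3)


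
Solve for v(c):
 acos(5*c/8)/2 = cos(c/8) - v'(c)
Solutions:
 v(c) = C1 - c*acos(5*c/8)/2 + sqrt(64 - 25*c^2)/10 + 8*sin(c/8)


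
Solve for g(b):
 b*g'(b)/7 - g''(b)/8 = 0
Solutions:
 g(b) = C1 + C2*erfi(2*sqrt(7)*b/7)


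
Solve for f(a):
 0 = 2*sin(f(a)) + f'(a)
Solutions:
 f(a) = -acos((-C1 - exp(4*a))/(C1 - exp(4*a))) + 2*pi
 f(a) = acos((-C1 - exp(4*a))/(C1 - exp(4*a)))


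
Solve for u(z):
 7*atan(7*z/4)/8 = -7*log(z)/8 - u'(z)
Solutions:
 u(z) = C1 - 7*z*log(z)/8 - 7*z*atan(7*z/4)/8 + 7*z/8 + log(49*z^2 + 16)/4


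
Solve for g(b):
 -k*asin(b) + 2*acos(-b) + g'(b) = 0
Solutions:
 g(b) = C1 - 2*b*acos(-b) + k*(b*asin(b) + sqrt(1 - b^2)) - 2*sqrt(1 - b^2)


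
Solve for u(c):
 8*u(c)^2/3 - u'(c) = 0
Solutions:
 u(c) = -3/(C1 + 8*c)


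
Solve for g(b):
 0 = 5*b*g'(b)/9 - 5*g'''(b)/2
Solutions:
 g(b) = C1 + Integral(C2*airyai(6^(1/3)*b/3) + C3*airybi(6^(1/3)*b/3), b)


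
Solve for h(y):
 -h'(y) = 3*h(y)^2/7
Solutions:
 h(y) = 7/(C1 + 3*y)


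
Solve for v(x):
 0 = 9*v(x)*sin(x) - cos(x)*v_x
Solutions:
 v(x) = C1/cos(x)^9


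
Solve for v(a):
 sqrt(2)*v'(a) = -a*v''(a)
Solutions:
 v(a) = C1 + C2*a^(1 - sqrt(2))


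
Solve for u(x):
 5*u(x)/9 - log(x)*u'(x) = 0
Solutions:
 u(x) = C1*exp(5*li(x)/9)


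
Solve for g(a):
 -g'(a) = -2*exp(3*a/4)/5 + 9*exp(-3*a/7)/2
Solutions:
 g(a) = C1 + 8*exp(3*a/4)/15 + 21*exp(-3*a/7)/2


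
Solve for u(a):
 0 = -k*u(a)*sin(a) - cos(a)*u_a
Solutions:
 u(a) = C1*exp(k*log(cos(a)))


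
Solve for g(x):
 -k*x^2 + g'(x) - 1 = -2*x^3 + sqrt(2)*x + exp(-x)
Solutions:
 g(x) = C1 + k*x^3/3 - x^4/2 + sqrt(2)*x^2/2 + x - exp(-x)


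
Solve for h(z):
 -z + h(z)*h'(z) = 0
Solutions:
 h(z) = -sqrt(C1 + z^2)
 h(z) = sqrt(C1 + z^2)


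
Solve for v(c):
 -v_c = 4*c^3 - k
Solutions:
 v(c) = C1 - c^4 + c*k


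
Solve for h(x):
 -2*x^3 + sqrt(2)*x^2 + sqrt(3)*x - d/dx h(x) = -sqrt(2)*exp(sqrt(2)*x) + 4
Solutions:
 h(x) = C1 - x^4/2 + sqrt(2)*x^3/3 + sqrt(3)*x^2/2 - 4*x + exp(sqrt(2)*x)


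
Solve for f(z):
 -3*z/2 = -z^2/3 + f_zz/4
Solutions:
 f(z) = C1 + C2*z + z^4/9 - z^3


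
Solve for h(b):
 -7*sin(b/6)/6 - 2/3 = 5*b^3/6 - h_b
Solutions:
 h(b) = C1 + 5*b^4/24 + 2*b/3 - 7*cos(b/6)


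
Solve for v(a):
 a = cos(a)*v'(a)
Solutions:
 v(a) = C1 + Integral(a/cos(a), a)


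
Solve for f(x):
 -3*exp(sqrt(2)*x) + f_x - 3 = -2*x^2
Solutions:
 f(x) = C1 - 2*x^3/3 + 3*x + 3*sqrt(2)*exp(sqrt(2)*x)/2


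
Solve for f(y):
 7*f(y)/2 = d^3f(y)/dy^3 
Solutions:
 f(y) = C3*exp(2^(2/3)*7^(1/3)*y/2) + (C1*sin(2^(2/3)*sqrt(3)*7^(1/3)*y/4) + C2*cos(2^(2/3)*sqrt(3)*7^(1/3)*y/4))*exp(-2^(2/3)*7^(1/3)*y/4)


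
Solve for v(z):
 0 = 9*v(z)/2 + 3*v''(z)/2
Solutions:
 v(z) = C1*sin(sqrt(3)*z) + C2*cos(sqrt(3)*z)


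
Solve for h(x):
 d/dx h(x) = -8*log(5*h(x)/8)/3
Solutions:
 -3*Integral(1/(-log(_y) - log(5) + 3*log(2)), (_y, h(x)))/8 = C1 - x


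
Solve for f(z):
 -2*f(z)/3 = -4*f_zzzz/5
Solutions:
 f(z) = C1*exp(-5^(1/4)*6^(3/4)*z/6) + C2*exp(5^(1/4)*6^(3/4)*z/6) + C3*sin(5^(1/4)*6^(3/4)*z/6) + C4*cos(5^(1/4)*6^(3/4)*z/6)


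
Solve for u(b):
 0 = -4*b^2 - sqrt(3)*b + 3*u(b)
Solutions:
 u(b) = b*(4*b + sqrt(3))/3


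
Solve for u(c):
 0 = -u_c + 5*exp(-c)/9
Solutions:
 u(c) = C1 - 5*exp(-c)/9


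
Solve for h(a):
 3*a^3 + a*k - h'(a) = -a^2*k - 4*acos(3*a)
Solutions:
 h(a) = C1 + 3*a^4/4 + a^3*k/3 + a^2*k/2 + 4*a*acos(3*a) - 4*sqrt(1 - 9*a^2)/3


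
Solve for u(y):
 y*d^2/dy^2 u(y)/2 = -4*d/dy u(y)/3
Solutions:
 u(y) = C1 + C2/y^(5/3)


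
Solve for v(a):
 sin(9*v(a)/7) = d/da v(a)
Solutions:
 -a + 7*log(cos(9*v(a)/7) - 1)/18 - 7*log(cos(9*v(a)/7) + 1)/18 = C1


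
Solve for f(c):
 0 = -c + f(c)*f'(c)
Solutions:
 f(c) = -sqrt(C1 + c^2)
 f(c) = sqrt(C1 + c^2)


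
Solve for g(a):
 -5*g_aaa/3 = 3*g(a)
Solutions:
 g(a) = C3*exp(-15^(2/3)*a/5) + (C1*sin(3*3^(1/6)*5^(2/3)*a/10) + C2*cos(3*3^(1/6)*5^(2/3)*a/10))*exp(15^(2/3)*a/10)


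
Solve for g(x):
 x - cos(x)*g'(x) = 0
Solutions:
 g(x) = C1 + Integral(x/cos(x), x)


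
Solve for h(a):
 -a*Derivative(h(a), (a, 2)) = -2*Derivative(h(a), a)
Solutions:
 h(a) = C1 + C2*a^3


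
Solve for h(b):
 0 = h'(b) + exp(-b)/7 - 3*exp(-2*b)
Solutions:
 h(b) = C1 + exp(-b)/7 - 3*exp(-2*b)/2


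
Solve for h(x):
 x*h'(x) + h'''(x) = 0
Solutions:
 h(x) = C1 + Integral(C2*airyai(-x) + C3*airybi(-x), x)


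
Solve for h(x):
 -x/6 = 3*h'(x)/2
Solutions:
 h(x) = C1 - x^2/18


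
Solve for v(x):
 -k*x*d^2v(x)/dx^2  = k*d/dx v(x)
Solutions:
 v(x) = C1 + C2*log(x)


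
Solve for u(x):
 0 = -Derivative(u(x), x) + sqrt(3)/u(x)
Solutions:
 u(x) = -sqrt(C1 + 2*sqrt(3)*x)
 u(x) = sqrt(C1 + 2*sqrt(3)*x)


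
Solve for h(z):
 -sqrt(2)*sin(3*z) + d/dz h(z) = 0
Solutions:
 h(z) = C1 - sqrt(2)*cos(3*z)/3


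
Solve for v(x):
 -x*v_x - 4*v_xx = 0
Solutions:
 v(x) = C1 + C2*erf(sqrt(2)*x/4)


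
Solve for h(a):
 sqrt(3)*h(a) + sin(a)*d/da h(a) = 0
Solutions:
 h(a) = C1*(cos(a) + 1)^(sqrt(3)/2)/(cos(a) - 1)^(sqrt(3)/2)


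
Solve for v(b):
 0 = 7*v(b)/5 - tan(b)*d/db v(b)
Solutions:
 v(b) = C1*sin(b)^(7/5)


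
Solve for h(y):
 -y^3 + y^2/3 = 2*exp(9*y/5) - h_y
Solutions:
 h(y) = C1 + y^4/4 - y^3/9 + 10*exp(9*y/5)/9


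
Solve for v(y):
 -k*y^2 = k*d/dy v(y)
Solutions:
 v(y) = C1 - y^3/3


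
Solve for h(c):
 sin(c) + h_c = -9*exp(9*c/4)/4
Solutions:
 h(c) = C1 - exp(c)^(9/4) + cos(c)


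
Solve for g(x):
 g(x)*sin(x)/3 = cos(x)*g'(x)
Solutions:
 g(x) = C1/cos(x)^(1/3)


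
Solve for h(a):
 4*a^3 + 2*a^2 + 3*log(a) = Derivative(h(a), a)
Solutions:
 h(a) = C1 + a^4 + 2*a^3/3 + 3*a*log(a) - 3*a


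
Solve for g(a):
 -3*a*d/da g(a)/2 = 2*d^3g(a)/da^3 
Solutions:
 g(a) = C1 + Integral(C2*airyai(-6^(1/3)*a/2) + C3*airybi(-6^(1/3)*a/2), a)


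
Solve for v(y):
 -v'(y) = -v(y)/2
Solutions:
 v(y) = C1*exp(y/2)


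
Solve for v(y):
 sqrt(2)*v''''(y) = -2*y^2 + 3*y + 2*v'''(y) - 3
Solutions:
 v(y) = C1 + C2*y + C3*y^2 + C4*exp(sqrt(2)*y) + y^5/60 + y^4*(-3 + 2*sqrt(2))/48 + y^3*(10 - 3*sqrt(2))/24


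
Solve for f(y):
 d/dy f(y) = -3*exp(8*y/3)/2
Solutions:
 f(y) = C1 - 9*exp(8*y/3)/16


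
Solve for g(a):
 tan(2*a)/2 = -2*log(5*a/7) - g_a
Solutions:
 g(a) = C1 - 2*a*log(a) - 2*a*log(5) + 2*a + 2*a*log(7) + log(cos(2*a))/4


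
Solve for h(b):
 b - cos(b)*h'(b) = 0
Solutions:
 h(b) = C1 + Integral(b/cos(b), b)


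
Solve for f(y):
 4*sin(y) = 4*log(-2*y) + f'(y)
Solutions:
 f(y) = C1 - 4*y*log(-y) - 4*y*log(2) + 4*y - 4*cos(y)


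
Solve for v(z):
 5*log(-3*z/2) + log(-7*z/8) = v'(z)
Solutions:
 v(z) = C1 + 6*z*log(-z) + z*(-6 - 8*log(2) + log(1701))


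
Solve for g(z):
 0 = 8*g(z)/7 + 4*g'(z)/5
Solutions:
 g(z) = C1*exp(-10*z/7)


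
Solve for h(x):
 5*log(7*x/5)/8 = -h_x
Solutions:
 h(x) = C1 - 5*x*log(x)/8 - 5*x*log(7)/8 + 5*x/8 + 5*x*log(5)/8


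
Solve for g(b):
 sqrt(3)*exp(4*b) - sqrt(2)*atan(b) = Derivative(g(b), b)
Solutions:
 g(b) = C1 - sqrt(2)*(b*atan(b) - log(b^2 + 1)/2) + sqrt(3)*exp(4*b)/4


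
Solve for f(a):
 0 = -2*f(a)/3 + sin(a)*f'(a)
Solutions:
 f(a) = C1*(cos(a) - 1)^(1/3)/(cos(a) + 1)^(1/3)


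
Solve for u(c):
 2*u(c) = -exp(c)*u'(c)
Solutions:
 u(c) = C1*exp(2*exp(-c))


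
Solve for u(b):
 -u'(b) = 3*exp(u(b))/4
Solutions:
 u(b) = log(1/(C1 + 3*b)) + 2*log(2)


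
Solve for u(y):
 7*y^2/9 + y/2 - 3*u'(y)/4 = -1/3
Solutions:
 u(y) = C1 + 28*y^3/81 + y^2/3 + 4*y/9


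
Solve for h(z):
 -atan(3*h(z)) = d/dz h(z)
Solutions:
 Integral(1/atan(3*_y), (_y, h(z))) = C1 - z


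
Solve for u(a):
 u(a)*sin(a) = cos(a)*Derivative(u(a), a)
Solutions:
 u(a) = C1/cos(a)


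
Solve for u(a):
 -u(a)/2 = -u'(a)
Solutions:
 u(a) = C1*exp(a/2)


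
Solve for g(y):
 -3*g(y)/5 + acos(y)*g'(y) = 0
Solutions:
 g(y) = C1*exp(3*Integral(1/acos(y), y)/5)


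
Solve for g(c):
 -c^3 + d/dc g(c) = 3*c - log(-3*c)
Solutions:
 g(c) = C1 + c^4/4 + 3*c^2/2 - c*log(-c) + c*(1 - log(3))


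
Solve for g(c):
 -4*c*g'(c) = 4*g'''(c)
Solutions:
 g(c) = C1 + Integral(C2*airyai(-c) + C3*airybi(-c), c)


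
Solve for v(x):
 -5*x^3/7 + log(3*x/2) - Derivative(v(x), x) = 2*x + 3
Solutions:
 v(x) = C1 - 5*x^4/28 - x^2 + x*log(x) - 4*x + x*log(3/2)


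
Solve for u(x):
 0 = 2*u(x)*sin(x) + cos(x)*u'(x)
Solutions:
 u(x) = C1*cos(x)^2


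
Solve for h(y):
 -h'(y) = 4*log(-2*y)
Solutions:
 h(y) = C1 - 4*y*log(-y) + 4*y*(1 - log(2))


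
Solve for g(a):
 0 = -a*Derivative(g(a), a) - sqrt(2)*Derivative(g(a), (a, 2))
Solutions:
 g(a) = C1 + C2*erf(2^(1/4)*a/2)


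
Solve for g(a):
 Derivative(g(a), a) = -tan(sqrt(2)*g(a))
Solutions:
 g(a) = sqrt(2)*(pi - asin(C1*exp(-sqrt(2)*a)))/2
 g(a) = sqrt(2)*asin(C1*exp(-sqrt(2)*a))/2


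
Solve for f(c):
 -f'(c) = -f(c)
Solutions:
 f(c) = C1*exp(c)


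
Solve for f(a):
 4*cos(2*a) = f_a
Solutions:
 f(a) = C1 + 2*sin(2*a)


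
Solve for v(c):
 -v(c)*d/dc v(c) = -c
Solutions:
 v(c) = -sqrt(C1 + c^2)
 v(c) = sqrt(C1 + c^2)


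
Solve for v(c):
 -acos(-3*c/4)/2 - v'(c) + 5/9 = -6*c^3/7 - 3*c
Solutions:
 v(c) = C1 + 3*c^4/14 + 3*c^2/2 - c*acos(-3*c/4)/2 + 5*c/9 - sqrt(16 - 9*c^2)/6


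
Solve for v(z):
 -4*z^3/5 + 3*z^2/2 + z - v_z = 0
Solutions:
 v(z) = C1 - z^4/5 + z^3/2 + z^2/2


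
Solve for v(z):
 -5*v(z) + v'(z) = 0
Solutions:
 v(z) = C1*exp(5*z)


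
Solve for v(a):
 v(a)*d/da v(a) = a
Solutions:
 v(a) = -sqrt(C1 + a^2)
 v(a) = sqrt(C1 + a^2)


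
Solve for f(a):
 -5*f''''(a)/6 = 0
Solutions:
 f(a) = C1 + C2*a + C3*a^2 + C4*a^3


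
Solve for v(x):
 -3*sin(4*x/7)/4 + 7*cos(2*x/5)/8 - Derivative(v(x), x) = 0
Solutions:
 v(x) = C1 + 35*sin(2*x/5)/16 + 21*cos(4*x/7)/16


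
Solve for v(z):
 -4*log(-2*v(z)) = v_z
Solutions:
 Integral(1/(log(-_y) + log(2)), (_y, v(z)))/4 = C1 - z


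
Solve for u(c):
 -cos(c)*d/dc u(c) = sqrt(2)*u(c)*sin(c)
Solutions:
 u(c) = C1*cos(c)^(sqrt(2))


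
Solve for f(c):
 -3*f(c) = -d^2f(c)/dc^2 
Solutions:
 f(c) = C1*exp(-sqrt(3)*c) + C2*exp(sqrt(3)*c)


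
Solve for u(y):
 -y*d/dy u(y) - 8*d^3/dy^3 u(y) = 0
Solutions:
 u(y) = C1 + Integral(C2*airyai(-y/2) + C3*airybi(-y/2), y)


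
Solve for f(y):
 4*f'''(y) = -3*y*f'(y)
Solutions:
 f(y) = C1 + Integral(C2*airyai(-6^(1/3)*y/2) + C3*airybi(-6^(1/3)*y/2), y)


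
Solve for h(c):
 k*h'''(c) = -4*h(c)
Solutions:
 h(c) = C1*exp(2^(2/3)*c*(-1/k)^(1/3)) + C2*exp(2^(2/3)*c*(-1/k)^(1/3)*(-1 + sqrt(3)*I)/2) + C3*exp(-2^(2/3)*c*(-1/k)^(1/3)*(1 + sqrt(3)*I)/2)


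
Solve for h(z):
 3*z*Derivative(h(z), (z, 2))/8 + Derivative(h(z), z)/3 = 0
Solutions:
 h(z) = C1 + C2*z^(1/9)


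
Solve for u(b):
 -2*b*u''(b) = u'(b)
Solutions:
 u(b) = C1 + C2*sqrt(b)


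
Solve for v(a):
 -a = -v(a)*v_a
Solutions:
 v(a) = -sqrt(C1 + a^2)
 v(a) = sqrt(C1 + a^2)


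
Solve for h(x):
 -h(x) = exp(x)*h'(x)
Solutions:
 h(x) = C1*exp(exp(-x))


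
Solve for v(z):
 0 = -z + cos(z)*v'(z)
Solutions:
 v(z) = C1 + Integral(z/cos(z), z)


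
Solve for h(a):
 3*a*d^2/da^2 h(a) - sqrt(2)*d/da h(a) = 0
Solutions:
 h(a) = C1 + C2*a^(sqrt(2)/3 + 1)


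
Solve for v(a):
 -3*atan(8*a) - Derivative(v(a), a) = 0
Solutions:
 v(a) = C1 - 3*a*atan(8*a) + 3*log(64*a^2 + 1)/16


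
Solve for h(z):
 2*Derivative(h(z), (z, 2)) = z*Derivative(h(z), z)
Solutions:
 h(z) = C1 + C2*erfi(z/2)


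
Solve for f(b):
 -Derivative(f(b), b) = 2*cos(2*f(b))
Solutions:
 f(b) = -asin((C1 + exp(8*b))/(C1 - exp(8*b)))/2 + pi/2
 f(b) = asin((C1 + exp(8*b))/(C1 - exp(8*b)))/2


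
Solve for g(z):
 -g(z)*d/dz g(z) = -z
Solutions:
 g(z) = -sqrt(C1 + z^2)
 g(z) = sqrt(C1 + z^2)


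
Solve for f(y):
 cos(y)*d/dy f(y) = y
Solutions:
 f(y) = C1 + Integral(y/cos(y), y)


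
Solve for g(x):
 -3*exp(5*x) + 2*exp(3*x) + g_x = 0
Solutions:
 g(x) = C1 + 3*exp(5*x)/5 - 2*exp(3*x)/3


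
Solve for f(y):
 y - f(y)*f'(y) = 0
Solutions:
 f(y) = -sqrt(C1 + y^2)
 f(y) = sqrt(C1 + y^2)


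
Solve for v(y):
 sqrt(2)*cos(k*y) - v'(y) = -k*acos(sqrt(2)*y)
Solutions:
 v(y) = C1 + k*(y*acos(sqrt(2)*y) - sqrt(2)*sqrt(1 - 2*y^2)/2) + sqrt(2)*Piecewise((sin(k*y)/k, Ne(k, 0)), (y, True))


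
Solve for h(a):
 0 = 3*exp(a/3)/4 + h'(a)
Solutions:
 h(a) = C1 - 9*exp(a/3)/4


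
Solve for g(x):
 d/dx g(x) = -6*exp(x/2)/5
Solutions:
 g(x) = C1 - 12*exp(x/2)/5


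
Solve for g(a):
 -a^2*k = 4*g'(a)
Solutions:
 g(a) = C1 - a^3*k/12


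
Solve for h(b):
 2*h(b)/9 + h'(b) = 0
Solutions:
 h(b) = C1*exp(-2*b/9)


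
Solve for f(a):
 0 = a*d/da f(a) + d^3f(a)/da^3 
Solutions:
 f(a) = C1 + Integral(C2*airyai(-a) + C3*airybi(-a), a)


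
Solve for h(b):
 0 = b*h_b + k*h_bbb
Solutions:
 h(b) = C1 + Integral(C2*airyai(b*(-1/k)^(1/3)) + C3*airybi(b*(-1/k)^(1/3)), b)


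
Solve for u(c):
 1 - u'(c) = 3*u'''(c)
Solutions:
 u(c) = C1 + C2*sin(sqrt(3)*c/3) + C3*cos(sqrt(3)*c/3) + c


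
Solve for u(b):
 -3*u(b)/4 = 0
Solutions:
 u(b) = 0


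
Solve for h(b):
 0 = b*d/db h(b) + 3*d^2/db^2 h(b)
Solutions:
 h(b) = C1 + C2*erf(sqrt(6)*b/6)


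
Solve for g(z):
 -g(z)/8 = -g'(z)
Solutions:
 g(z) = C1*exp(z/8)


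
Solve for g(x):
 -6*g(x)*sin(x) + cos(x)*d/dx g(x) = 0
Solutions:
 g(x) = C1/cos(x)^6


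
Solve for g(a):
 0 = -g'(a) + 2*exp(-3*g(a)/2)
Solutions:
 g(a) = 2*log(C1 + 3*a)/3
 g(a) = 2*log((-1 - sqrt(3)*I)*(C1 + 3*a)^(1/3)/2)
 g(a) = 2*log((-1 + sqrt(3)*I)*(C1 + 3*a)^(1/3)/2)


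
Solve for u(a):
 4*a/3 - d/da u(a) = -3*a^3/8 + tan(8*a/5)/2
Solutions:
 u(a) = C1 + 3*a^4/32 + 2*a^2/3 + 5*log(cos(8*a/5))/16


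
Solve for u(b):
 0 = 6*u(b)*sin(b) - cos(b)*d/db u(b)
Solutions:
 u(b) = C1/cos(b)^6


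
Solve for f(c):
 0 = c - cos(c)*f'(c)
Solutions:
 f(c) = C1 + Integral(c/cos(c), c)


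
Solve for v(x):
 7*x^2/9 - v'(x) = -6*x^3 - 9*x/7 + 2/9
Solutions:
 v(x) = C1 + 3*x^4/2 + 7*x^3/27 + 9*x^2/14 - 2*x/9


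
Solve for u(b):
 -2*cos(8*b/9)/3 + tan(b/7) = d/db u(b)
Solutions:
 u(b) = C1 - 7*log(cos(b/7)) - 3*sin(8*b/9)/4


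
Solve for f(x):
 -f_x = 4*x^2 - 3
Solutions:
 f(x) = C1 - 4*x^3/3 + 3*x


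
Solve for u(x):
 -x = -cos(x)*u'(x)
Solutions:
 u(x) = C1 + Integral(x/cos(x), x)


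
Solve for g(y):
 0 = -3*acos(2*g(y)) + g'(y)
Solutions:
 Integral(1/acos(2*_y), (_y, g(y))) = C1 + 3*y


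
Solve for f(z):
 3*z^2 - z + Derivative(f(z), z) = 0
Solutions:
 f(z) = C1 - z^3 + z^2/2


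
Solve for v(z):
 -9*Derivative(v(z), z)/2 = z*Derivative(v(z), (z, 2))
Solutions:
 v(z) = C1 + C2/z^(7/2)


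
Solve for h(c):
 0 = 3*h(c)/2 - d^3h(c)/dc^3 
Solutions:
 h(c) = C3*exp(2^(2/3)*3^(1/3)*c/2) + (C1*sin(2^(2/3)*3^(5/6)*c/4) + C2*cos(2^(2/3)*3^(5/6)*c/4))*exp(-2^(2/3)*3^(1/3)*c/4)


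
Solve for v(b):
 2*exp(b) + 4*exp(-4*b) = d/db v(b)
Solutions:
 v(b) = C1 + 2*exp(b) - exp(-4*b)


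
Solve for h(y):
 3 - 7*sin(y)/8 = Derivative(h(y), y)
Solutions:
 h(y) = C1 + 3*y + 7*cos(y)/8
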